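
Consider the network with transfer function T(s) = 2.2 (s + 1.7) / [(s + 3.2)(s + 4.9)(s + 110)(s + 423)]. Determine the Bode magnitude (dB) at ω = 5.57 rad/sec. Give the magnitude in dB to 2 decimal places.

|j5.57 + 1.7| = √(5.57² + 1.7²) = 5.824
|j5.57 + 3.2| = √(5.57² + 3.2²) = 6.424
|j5.57 + 4.9| = √(5.57² + 4.9²) = 7.419
|j5.57 + 110| = √(5.57² + 110²) = 110.1
|j5.57 + 423| = √(5.57² + 423²) = 423
|T(j5.57)| = 2.2 × 5.824 / (6.424 × 7.419 × 110.1 × 423) = 5.7701e-06
20 log₁₀(5.7701e-06) = -104.776 dB

-104.78 dB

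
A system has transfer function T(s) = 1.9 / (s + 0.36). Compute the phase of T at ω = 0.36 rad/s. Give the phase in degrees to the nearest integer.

-45°

∠(j0.36 + 0.36) = arctan(0.36/0.36) = 45.00°
∠T(j0.36) = −45.00° = -45.00°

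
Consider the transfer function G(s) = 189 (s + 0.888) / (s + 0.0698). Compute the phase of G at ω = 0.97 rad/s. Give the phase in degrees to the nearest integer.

-38°

∠(j0.97 + 0.888) = arctan(0.97/0.888) = 47.53°
∠(j0.97 + 0.0698) = arctan(0.97/0.0698) = 85.88°
∠G(j0.97) = 47.53° − 85.88° = -38.36°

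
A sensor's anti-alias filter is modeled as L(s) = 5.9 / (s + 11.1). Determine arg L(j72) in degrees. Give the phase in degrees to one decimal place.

-81.2 deg

∠(j72 + 11.1) = arctan(72/11.1) = 81.24°
∠L(j72) = −81.24° = -81.24°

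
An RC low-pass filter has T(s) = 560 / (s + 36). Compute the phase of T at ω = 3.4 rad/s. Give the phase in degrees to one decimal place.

∠(j3.4 + 36) = arctan(3.4/36) = 5.40°
∠T(j3.4) = −5.40° = -5.40°

-5.4°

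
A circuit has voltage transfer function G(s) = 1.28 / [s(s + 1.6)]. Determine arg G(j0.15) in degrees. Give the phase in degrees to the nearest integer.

∠(j0.15 + 1.6) = arctan(0.15/1.6) = 5.36°
∠(j0.15) = 90.00°
∠G(j0.15) = − (5.36° + 90.00°) = -95.36°

-95°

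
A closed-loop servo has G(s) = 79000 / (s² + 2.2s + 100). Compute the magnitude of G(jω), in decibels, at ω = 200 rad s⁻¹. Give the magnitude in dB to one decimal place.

5.9 dB

|(j200)² + 2.2(j200) + 100| = |-39900 + j440| = 3.99e+04
|G(j200)| = 79000 / 3.99e+04 = 1.9798
20 log₁₀(1.9798) = 5.93 dB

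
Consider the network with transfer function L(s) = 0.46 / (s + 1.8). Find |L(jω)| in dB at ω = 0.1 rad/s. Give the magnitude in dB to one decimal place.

|j0.1 + 1.8| = √(0.1² + 1.8²) = 1.803
|L(j0.1)| = 0.46 / 1.803 = 0.25516
20 log₁₀(0.25516) = -11.86 dB

-11.9 dB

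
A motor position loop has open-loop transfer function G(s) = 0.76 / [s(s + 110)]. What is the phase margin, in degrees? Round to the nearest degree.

Gain crossover: |G(jω)| = 1 at ω ≈ 0.00691 rad/sec.
∠G(j0.00691) = −90° − arctan(0.00691/110) ≈ -90.00°
PM = 180° + (-90.00°) = 90.00°

90 deg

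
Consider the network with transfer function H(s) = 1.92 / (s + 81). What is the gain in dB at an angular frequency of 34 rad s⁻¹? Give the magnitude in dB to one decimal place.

-33.2 dB

|j34 + 81| = √(34² + 81²) = 87.85
|H(j34)| = 1.92 / 87.85 = 0.021856
20 log₁₀(0.021856) = -33.21 dB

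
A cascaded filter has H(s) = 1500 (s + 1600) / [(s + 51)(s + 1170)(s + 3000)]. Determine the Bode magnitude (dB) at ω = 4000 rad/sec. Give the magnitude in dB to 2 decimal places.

-82.21 dB

|j4000 + 1600| = √(4000² + 1600²) = 4308
|j4000 + 51| = √(4000² + 51²) = 4000
|j4000 + 1170| = √(4000² + 1170²) = 4168
|j4000 + 3000| = √(4000² + 3000²) = 5000
|H(j4000)| = 1500 × 4308 / (4000 × 4168 × 5000) = 7.7523e-05
20 log₁₀(7.7523e-05) = -82.211 dB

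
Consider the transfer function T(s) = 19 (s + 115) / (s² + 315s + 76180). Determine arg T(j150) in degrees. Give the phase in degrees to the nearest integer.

∠(j150 + 115) = arctan(150/115) = 52.52°
∠[(j150)² + 315(j150) + 76180] = ∠[53680 + j47250] = 41.35°
∠T(j150) = 52.52° − 41.35° = 11.17°

11°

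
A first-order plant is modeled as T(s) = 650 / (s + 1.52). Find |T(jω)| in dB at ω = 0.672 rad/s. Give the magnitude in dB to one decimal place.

51.8 dB

|j0.672 + 1.52| = √(0.672² + 1.52²) = 1.662
|T(j0.672)| = 650 / 1.662 = 391.11
20 log₁₀(391.11) = 51.85 dB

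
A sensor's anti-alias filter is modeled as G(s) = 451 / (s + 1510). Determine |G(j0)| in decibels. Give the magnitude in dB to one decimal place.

G(0) = 451 / 1510 = 0.29868
20 log₁₀(0.29868) = -10.50 dB

-10.5 dB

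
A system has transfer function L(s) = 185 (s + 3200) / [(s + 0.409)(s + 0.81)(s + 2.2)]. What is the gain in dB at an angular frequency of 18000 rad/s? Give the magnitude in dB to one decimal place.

|j18000 + 3200| = √(18000² + 3200²) = 1.828e+04
|j18000 + 0.409| = √(18000² + 0.409²) = 1.8e+04
|j18000 + 0.81| = √(18000² + 0.81²) = 1.8e+04
|j18000 + 2.2| = √(18000² + 2.2²) = 1.8e+04
|L(j18000)| = 185 × 1.828e+04 / (1.8e+04 × 1.8e+04 × 1.8e+04) = 5.7994e-07
20 log₁₀(5.7994e-07) = -124.73 dB

-124.7 dB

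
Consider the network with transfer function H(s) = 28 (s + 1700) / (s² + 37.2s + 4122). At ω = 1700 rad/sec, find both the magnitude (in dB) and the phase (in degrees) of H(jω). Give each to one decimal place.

|j1700 + 1700| = √(1700² + 1700²) = 2404
|(j1700)² + 37.2(j1700) + 4122| = |-2.8859e+06 + j63240| = 2.887e+06
|H(j1700)| = 28 × 2404 / 2.887e+06 = 0.023321
20 log₁₀(0.023321) = -32.65 dB
∠(j1700 + 1700) = arctan(1700/1700) = 45.00°
∠[(j1700)² + 37.2(j1700) + 4122] = ∠[-2.8859e+06 + j63240] = 178.74°
∠H(j1700) = 45.00° − 178.74° = -133.74°

|H| = -32.6 dB, ∠H = -133.7°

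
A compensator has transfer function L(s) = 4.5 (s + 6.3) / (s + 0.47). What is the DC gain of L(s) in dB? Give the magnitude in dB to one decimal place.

L(0) = 4.5 × 6.3 / 0.47 = 60.319
20 log₁₀(60.319) = 35.61 dB

35.6 dB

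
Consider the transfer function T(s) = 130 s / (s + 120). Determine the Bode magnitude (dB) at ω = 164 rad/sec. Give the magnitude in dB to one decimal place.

|j164| = 164
|j164 + 120| = √(164² + 120²) = 203.2
|T(j164)| = 130 × 164 / 203.2 = 104.91
20 log₁₀(104.91) = 40.42 dB

40.4 dB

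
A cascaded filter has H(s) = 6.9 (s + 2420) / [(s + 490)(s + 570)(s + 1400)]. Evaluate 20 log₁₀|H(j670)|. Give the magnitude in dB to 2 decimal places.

|j670 + 2420| = √(670² + 2420²) = 2511
|j670 + 490| = √(670² + 490²) = 830.1
|j670 + 570| = √(670² + 570²) = 879.7
|j670 + 1400| = √(670² + 1400²) = 1552
|H(j670)| = 6.9 × 2511 / (830.1 × 879.7 × 1552) = 1.5289e-05
20 log₁₀(1.5289e-05) = -96.313 dB

-96.31 dB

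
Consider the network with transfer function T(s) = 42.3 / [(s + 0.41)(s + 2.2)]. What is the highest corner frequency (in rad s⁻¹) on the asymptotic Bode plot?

Break frequencies occur at each pole and zero magnitude: 0.41 rad s⁻¹, 2.2 rad s⁻¹.
The highest is 2.2 rad s⁻¹.

2.2 rad s⁻¹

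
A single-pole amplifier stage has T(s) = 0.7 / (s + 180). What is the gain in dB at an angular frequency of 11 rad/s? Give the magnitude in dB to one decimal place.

-48.2 dB

|j11 + 180| = √(11² + 180²) = 180.3
|T(j11)| = 0.7 / 180.3 = 0.0038816
20 log₁₀(0.0038816) = -48.22 dB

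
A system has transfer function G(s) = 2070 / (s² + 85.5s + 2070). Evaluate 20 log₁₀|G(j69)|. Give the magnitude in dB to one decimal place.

-9.9 dB

|(j69)² + 85.5(j69) + 2070| = |-2691 + j5899.5| = 6484
|G(j69)| = 2070 / 6484 = 0.31923
20 log₁₀(0.31923) = -9.92 dB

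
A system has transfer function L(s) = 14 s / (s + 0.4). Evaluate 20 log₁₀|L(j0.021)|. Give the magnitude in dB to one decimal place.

|j0.021| = 0.021
|j0.021 + 0.4| = √(0.021² + 0.4²) = 0.4006
|L(j0.021)| = 14 × 0.021 / 0.4006 = 0.73399
20 log₁₀(0.73399) = -2.69 dB

-2.7 dB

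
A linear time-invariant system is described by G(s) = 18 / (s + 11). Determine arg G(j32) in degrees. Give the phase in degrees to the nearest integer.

-71°

∠(j32 + 11) = arctan(32/11) = 71.03°
∠G(j32) = −71.03° = -71.03°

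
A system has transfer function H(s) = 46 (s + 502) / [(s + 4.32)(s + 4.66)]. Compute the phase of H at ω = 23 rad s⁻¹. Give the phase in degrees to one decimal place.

-155.3 deg

∠(j23 + 502) = arctan(23/502) = 2.62°
∠(j23 + 4.32) = arctan(23/4.32) = 79.36°
∠(j23 + 4.66) = arctan(23/4.66) = 78.55°
∠H(j23) = 2.62° − (79.36° + 78.55°) = -155.29°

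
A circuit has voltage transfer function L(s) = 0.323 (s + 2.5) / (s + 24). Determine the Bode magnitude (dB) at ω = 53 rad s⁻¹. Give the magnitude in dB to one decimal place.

|j53 + 2.5| = √(53² + 2.5²) = 53.06
|j53 + 24| = √(53² + 24²) = 58.18
|L(j53)| = 0.323 × 53.06 / 58.18 = 0.29457
20 log₁₀(0.29457) = -10.62 dB

-10.6 dB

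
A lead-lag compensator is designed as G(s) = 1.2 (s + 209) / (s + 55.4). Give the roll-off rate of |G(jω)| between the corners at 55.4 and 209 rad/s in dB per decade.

-20 dB/decade

In this band the factors already past their corner are: pole at 55.4; net slope = -20 dB/decade.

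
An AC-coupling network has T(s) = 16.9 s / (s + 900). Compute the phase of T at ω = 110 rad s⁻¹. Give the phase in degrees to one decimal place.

∠(j110) = 90.00°
∠(j110 + 900) = arctan(110/900) = 6.97°
∠T(j110) = 90.00° − 6.97° = 83.03°

83.0°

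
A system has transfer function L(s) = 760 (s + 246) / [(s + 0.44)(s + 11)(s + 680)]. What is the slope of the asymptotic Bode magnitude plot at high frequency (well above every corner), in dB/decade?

-40 dB/decade

With 1 zero and 3 poles, the high-frequency asymptotic slope is 20 × (1 − 3) = -40 dB/decade.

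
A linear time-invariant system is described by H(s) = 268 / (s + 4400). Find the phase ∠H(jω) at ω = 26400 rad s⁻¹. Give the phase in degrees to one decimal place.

-80.5°

∠(j26400 + 4400) = arctan(26400/4400) = 80.54°
∠H(j26400) = −80.54° = -80.54°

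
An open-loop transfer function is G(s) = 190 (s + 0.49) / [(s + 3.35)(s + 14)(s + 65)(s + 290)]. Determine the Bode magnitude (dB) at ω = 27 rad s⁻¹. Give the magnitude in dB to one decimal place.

|j27 + 0.49| = √(27² + 0.49²) = 27
|j27 + 3.35| = √(27² + 3.35²) = 27.21
|j27 + 14| = √(27² + 14²) = 30.41
|j27 + 65| = √(27² + 65²) = 70.38
|j27 + 290| = √(27² + 290²) = 291.3
|G(j27)| = 190 × 27 / (27.21 × 30.41 × 70.38 × 291.3) = 0.00030247
20 log₁₀(0.00030247) = -70.39 dB

-70.4 dB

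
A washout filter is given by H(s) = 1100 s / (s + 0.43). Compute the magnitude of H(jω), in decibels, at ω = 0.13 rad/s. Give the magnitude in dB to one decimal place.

|j0.13| = 0.13
|j0.13 + 0.43| = √(0.13² + 0.43²) = 0.4492
|H(j0.13)| = 1100 × 0.13 / 0.4492 = 318.33
20 log₁₀(318.33) = 50.06 dB

50.1 dB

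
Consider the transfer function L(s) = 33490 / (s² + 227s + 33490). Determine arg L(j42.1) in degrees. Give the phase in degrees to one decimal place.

-16.8°

∠[(j42.1)² + 227(j42.1) + 33490] = ∠[31718 + j9556.7] = 16.77°
∠L(j42.1) = −16.77° = -16.77°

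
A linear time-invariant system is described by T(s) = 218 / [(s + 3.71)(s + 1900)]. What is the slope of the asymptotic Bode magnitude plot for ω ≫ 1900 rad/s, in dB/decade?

With 0 zeros and 2 poles, the high-frequency asymptotic slope is 20 × (0 − 2) = -40 dB/decade.

-40 dB/decade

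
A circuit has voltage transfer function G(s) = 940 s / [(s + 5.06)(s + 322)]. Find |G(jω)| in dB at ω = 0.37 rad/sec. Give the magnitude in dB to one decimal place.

-13.4 dB

|j0.37| = 0.37
|j0.37 + 5.06| = √(0.37² + 5.06²) = 5.074
|j0.37 + 322| = √(0.37² + 322²) = 322
|G(j0.37)| = 940 × 0.37 / (5.074 × 322) = 0.21289
20 log₁₀(0.21289) = -13.44 dB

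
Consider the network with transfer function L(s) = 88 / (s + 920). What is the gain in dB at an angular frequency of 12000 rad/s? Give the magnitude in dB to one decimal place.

-42.7 dB

|j12000 + 920| = √(12000² + 920²) = 1.204e+04
|L(j12000)| = 88 / 1.204e+04 = 0.0073119
20 log₁₀(0.0073119) = -42.72 dB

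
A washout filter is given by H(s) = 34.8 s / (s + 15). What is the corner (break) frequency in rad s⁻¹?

The single real pole at s = −15 gives a corner at ω = 15 rad s⁻¹.

15 rad s⁻¹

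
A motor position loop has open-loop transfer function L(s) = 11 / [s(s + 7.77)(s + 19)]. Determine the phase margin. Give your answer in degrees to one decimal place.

Gain crossover: |L(jω)| = 1 at ω ≈ 0.0745 rad/s.
∠L(j0.0745) = −90° − arctan(0.0745/7.77) − arctan(0.0745/19) ≈ -90.77°
PM = 180° + (-90.77°) = 89.23°

89.2°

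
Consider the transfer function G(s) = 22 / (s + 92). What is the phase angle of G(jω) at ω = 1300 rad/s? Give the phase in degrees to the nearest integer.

-86°

∠(j1300 + 92) = arctan(1300/92) = 85.95°
∠G(j1300) = −85.95° = -85.95°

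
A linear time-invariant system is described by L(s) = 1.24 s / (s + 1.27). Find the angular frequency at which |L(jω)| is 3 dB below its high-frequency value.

1.27 rad/s

For a single-pole high-pass, the −3 dB point is at the pole: ω = 1.27 rad/s.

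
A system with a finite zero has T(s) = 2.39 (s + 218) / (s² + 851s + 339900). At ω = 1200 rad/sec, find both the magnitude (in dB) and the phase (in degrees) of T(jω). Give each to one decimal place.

|j1200 + 218| = √(1200² + 218²) = 1220
|(j1200)² + 851(j1200) + 339900| = |-1.1001e+06 + j1.0212e+06| = 1.501e+06
|T(j1200)| = 2.39 × 1220 / 1.501e+06 = 0.001942
20 log₁₀(0.001942) = -54.24 dB
∠(j1200 + 218) = arctan(1200/218) = 79.70°
∠[(j1200)² + 851(j1200) + 339900] = ∠[-1.1001e+06 + j1.0212e+06] = 137.13°
∠T(j1200) = 79.70° − 137.13° = -57.43°

|T| = -54.2 dB, ∠T = -57.4°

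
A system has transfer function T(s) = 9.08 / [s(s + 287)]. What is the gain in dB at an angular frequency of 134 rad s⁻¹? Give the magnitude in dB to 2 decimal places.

|j134 + 287| = √(134² + 287²) = 316.7
|j134| = 134
|T(j134)| = 9.08 / (316.7 × 134) = 0.00021393
20 log₁₀(0.00021393) = -73.394 dB

-73.39 dB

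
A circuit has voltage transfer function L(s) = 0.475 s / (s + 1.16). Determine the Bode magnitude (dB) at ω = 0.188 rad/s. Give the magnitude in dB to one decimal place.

-22.4 dB

|j0.188| = 0.188
|j0.188 + 1.16| = √(0.188² + 1.16²) = 1.175
|L(j0.188)| = 0.475 × 0.188 / 1.175 = 0.075991
20 log₁₀(0.075991) = -22.38 dB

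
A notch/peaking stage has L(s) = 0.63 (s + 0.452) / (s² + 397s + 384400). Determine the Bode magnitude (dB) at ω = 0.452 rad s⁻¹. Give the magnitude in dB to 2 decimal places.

|j0.452 + 0.452| = √(0.452² + 0.452²) = 0.6392
|(j0.452)² + 397(j0.452) + 384400| = |3.844e+05 + j179.44| = 3.844e+05
|L(j0.452)| = 0.63 × 0.6392 / 3.844e+05 = 1.0476e-06
20 log₁₀(1.0476e-06) = -119.596 dB

-119.60 dB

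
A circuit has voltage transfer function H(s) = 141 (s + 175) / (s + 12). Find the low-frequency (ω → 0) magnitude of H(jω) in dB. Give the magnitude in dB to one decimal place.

H(0) = 141 × 175 / 12 = 2056.2
20 log₁₀(2056.2) = 66.26 dB

66.3 dB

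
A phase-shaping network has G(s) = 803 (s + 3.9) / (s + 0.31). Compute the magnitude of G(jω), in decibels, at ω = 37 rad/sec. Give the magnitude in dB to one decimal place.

|j37 + 3.9| = √(37² + 3.9²) = 37.2
|j37 + 0.31| = √(37² + 0.31²) = 37
|G(j37)| = 803 × 37.2 / 37 = 807.42
20 log₁₀(807.42) = 58.14 dB

58.1 dB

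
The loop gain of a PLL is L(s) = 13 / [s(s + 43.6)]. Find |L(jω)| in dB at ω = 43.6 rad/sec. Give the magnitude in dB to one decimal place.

-46.3 dB

|j43.6 + 43.6| = √(43.6² + 43.6²) = 61.66
|j43.6| = 43.6
|L(j43.6)| = 13 / (61.66 × 43.6) = 0.0048357
20 log₁₀(0.0048357) = -46.31 dB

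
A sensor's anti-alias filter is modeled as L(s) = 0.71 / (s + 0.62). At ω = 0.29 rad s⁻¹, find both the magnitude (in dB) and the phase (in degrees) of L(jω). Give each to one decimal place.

|j0.29 + 0.62| = √(0.29² + 0.62²) = 0.6845
|L(j0.29)| = 0.71 / 0.6845 = 1.0373
20 log₁₀(1.0373) = 0.32 dB
∠(j0.29 + 0.62) = arctan(0.29/0.62) = 25.07°
∠L(j0.29) = −25.07° = -25.07°

|L| = 0.3 dB, ∠L = -25.1°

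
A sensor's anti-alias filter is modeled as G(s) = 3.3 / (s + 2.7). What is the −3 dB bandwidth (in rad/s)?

2.7 rad/s

For a single-pole low-pass, the −3 dB point is at the pole: ω = 2.7 rad/s.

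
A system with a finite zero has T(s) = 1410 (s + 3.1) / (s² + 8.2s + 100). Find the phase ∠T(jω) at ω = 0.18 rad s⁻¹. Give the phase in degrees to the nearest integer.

2°

∠(j0.18 + 3.1) = arctan(0.18/3.1) = 3.32°
∠[(j0.18)² + 8.2(j0.18) + 100] = ∠[99.968 + j1.476] = 0.85°
∠T(j0.18) = 3.32° − 0.85° = 2.48°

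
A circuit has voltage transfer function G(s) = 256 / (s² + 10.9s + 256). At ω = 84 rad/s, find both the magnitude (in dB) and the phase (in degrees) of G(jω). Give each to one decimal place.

|G| = -28.6 dB, ∠G = -172.3 deg

|(j84)² + 10.9(j84) + 256| = |-6800 + j915.6| = 6861
|G(j84)| = 256 / 6861 = 0.03731
20 log₁₀(0.03731) = -28.56 dB
∠[(j84)² + 10.9(j84) + 256] = ∠[-6800 + j915.6] = 172.33°
∠G(j84) = −172.33° = -172.33°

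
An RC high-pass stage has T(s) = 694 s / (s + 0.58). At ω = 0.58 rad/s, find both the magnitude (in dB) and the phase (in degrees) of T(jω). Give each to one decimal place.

|T| = 53.8 dB, ∠T = 45.0 deg

|j0.58| = 0.58
|j0.58 + 0.58| = √(0.58² + 0.58²) = 0.8202
|T(j0.58)| = 694 × 0.58 / 0.8202 = 490.73
20 log₁₀(490.73) = 53.82 dB
∠(j0.58) = 90.00°
∠(j0.58 + 0.58) = arctan(0.58/0.58) = 45.00°
∠T(j0.58) = 90.00° − 45.00° = 45.00°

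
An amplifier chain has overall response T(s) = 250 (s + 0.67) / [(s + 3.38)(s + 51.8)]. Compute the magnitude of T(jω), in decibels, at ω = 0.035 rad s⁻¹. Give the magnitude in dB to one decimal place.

|j0.035 + 0.67| = √(0.035² + 0.67²) = 0.6709
|j0.035 + 3.38| = √(0.035² + 3.38²) = 3.38
|j0.035 + 51.8| = √(0.035² + 51.8²) = 51.8
|T(j0.035)| = 250 × 0.6709 / (3.38 × 51.8) = 0.95794
20 log₁₀(0.95794) = -0.37 dB

-0.4 dB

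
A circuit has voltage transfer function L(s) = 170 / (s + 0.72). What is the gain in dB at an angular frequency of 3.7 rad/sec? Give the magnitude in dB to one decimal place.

33.1 dB

|j3.7 + 0.72| = √(3.7² + 0.72²) = 3.769
|L(j3.7)| = 170 / 3.769 = 45.1
20 log₁₀(45.1) = 33.08 dB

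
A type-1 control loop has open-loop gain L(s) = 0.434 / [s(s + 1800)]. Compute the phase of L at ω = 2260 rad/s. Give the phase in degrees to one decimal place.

-141.5°

∠(j2260 + 1800) = arctan(2260/1800) = 51.46°
∠(j2260) = 90.00°
∠L(j2260) = − (51.46° + 90.00°) = -141.46°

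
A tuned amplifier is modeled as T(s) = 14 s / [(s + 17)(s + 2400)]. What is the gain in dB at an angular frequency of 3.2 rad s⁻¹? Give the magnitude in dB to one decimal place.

|j3.2| = 3.2
|j3.2 + 17| = √(3.2² + 17²) = 17.3
|j3.2 + 2400| = √(3.2² + 2400²) = 2400
|T(j3.2)| = 14 × 3.2 / (17.3 × 2400) = 0.0010791
20 log₁₀(0.0010791) = -59.34 dB

-59.3 dB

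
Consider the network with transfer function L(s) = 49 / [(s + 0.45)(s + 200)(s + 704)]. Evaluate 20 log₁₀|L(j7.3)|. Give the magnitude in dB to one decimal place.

|j7.3 + 0.45| = √(7.3² + 0.45²) = 7.314
|j7.3 + 200| = √(7.3² + 200²) = 200.1
|j7.3 + 704| = √(7.3² + 704²) = 704
|L(j7.3)| = 49 / (7.314 × 200.1 × 704) = 4.7548e-05
20 log₁₀(4.7548e-05) = -86.46 dB

-86.5 dB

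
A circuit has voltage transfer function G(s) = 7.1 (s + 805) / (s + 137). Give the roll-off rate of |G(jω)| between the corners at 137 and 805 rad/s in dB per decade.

In this band the factors already past their corner are: pole at 137; net slope = -20 dB/decade.

-20 dB/decade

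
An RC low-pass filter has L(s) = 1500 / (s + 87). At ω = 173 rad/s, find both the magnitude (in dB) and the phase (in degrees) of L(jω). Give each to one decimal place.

|L| = 17.8 dB, ∠L = -63.3 deg

|j173 + 87| = √(173² + 87²) = 193.6
|L(j173)| = 1500 / 193.6 = 7.7462
20 log₁₀(7.7462) = 17.78 dB
∠(j173 + 87) = arctan(173/87) = 63.30°
∠L(j173) = −63.30° = -63.30°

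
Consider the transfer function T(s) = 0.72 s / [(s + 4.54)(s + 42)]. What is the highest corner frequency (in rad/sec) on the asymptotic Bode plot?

42 rad/sec

Break frequencies occur at each pole and zero magnitude: 4.54 rad/sec, 42 rad/sec.
The highest is 42 rad/sec.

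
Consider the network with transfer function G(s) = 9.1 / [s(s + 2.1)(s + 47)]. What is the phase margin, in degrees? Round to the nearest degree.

Gain crossover: |G(jω)| = 1 at ω ≈ 0.0921 rad/sec.
∠G(j0.0921) = −90° − arctan(0.0921/2.1) − arctan(0.0921/47) ≈ -92.62°
PM = 180° + (-92.62°) = 87.38°

87°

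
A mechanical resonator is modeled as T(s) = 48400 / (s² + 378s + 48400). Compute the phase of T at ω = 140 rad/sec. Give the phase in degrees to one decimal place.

-61.4°

∠[(j140)² + 378(j140) + 48400] = ∠[28800 + j52920] = 61.44°
∠T(j140) = −61.44° = -61.44°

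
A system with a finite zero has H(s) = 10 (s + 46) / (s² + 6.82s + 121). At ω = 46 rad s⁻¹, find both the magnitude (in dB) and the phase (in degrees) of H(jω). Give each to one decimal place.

|j46 + 46| = √(46² + 46²) = 65.05
|(j46)² + 6.82(j46) + 121| = |-1995 + j313.72| = 2020
|H(j46)| = 10 × 65.05 / 2020 = 0.32213
20 log₁₀(0.32213) = -9.84 dB
∠(j46 + 46) = arctan(46/46) = 45.00°
∠[(j46)² + 6.82(j46) + 121] = ∠[-1995 + j313.72] = 171.06°
∠H(j46) = 45.00° − 171.06° = -126.06°

|H| = -9.8 dB, ∠H = -126.1°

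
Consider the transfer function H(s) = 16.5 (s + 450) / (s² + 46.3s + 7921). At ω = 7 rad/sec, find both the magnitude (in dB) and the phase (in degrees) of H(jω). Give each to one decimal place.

|j7 + 450| = √(7² + 450²) = 450.1
|(j7)² + 46.3(j7) + 7921| = |7872 + j324.1| = 7879
|H(j7)| = 16.5 × 450.1 / 7879 = 0.94253
20 log₁₀(0.94253) = -0.51 dB
∠(j7 + 450) = arctan(7/450) = 0.89°
∠[(j7)² + 46.3(j7) + 7921] = ∠[7872 + j324.1] = 2.36°
∠H(j7) = 0.89° − 2.36° = -1.47°

|H| = -0.5 dB, ∠H = -1.5°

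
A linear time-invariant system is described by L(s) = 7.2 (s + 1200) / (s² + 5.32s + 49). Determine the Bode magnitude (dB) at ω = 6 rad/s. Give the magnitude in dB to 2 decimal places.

47.98 dB

|j6 + 1200| = √(6² + 1200²) = 1200
|(j6)² + 5.32(j6) + 49| = |13 + j31.92| = 34.47
|L(j6)| = 7.2 × 1200 / 34.47 = 250.69
20 log₁₀(250.69) = 47.983 dB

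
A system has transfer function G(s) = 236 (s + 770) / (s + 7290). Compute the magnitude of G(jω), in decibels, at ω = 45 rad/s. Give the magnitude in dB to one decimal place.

|j45 + 770| = √(45² + 770²) = 771.3
|j45 + 7290| = √(45² + 7290²) = 7290
|G(j45)| = 236 × 771.3 / 7290 = 24.969
20 log₁₀(24.969) = 27.95 dB

27.9 dB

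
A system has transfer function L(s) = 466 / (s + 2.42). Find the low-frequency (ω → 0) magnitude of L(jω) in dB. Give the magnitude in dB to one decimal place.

L(0) = 466 / 2.42 = 192.56
20 log₁₀(192.56) = 45.69 dB

45.7 dB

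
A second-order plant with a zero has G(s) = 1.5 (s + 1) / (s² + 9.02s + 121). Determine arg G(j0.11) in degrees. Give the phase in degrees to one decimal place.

∠(j0.11 + 1) = arctan(0.11/1) = 6.28°
∠[(j0.11)² + 9.02(j0.11) + 121] = ∠[120.99 + j0.9922] = 0.47°
∠G(j0.11) = 6.28° − 0.47° = 5.81°

5.8°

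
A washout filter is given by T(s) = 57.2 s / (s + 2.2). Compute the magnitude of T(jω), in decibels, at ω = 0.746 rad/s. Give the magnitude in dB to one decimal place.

|j0.746| = 0.746
|j0.746 + 2.2| = √(0.746² + 2.2²) = 2.323
|T(j0.746)| = 57.2 × 0.746 / 2.323 = 18.369
20 log₁₀(18.369) = 25.28 dB

25.3 dB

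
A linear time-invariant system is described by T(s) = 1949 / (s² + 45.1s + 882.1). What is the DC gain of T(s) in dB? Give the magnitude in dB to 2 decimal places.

T(0) = 1949 / 882.1 = 2.2095
20 log₁₀(2.2095) = 6.886 dB

6.89 dB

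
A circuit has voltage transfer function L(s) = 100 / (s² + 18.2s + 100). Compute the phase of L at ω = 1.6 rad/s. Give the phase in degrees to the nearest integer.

∠[(j1.6)² + 18.2(j1.6) + 100] = ∠[97.44 + j29.12] = 16.64°
∠L(j1.6) = −16.64° = -16.64°

-17°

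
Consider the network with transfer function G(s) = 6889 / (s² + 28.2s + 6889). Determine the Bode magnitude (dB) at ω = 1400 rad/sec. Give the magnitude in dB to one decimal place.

|(j1400)² + 28.2(j1400) + 6889| = |-1.9531e+06 + j39480| = 1.954e+06
|G(j1400)| = 6889 / 1.954e+06 = 0.0035265
20 log₁₀(0.0035265) = -49.05 dB

-49.1 dB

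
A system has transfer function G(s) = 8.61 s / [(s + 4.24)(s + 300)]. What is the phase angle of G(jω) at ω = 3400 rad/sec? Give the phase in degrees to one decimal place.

∠(j3400) = 90.00°
∠(j3400 + 4.24) = arctan(3400/4.24) = 89.93°
∠(j3400 + 300) = arctan(3400/300) = 84.96°
∠G(j3400) = 90.00° − (89.93° + 84.96°) = -84.89°

-84.9°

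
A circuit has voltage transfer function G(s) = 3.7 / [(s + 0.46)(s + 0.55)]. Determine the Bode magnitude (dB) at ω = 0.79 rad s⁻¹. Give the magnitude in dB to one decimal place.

12.5 dB

|j0.79 + 0.46| = √(0.79² + 0.46²) = 0.9142
|j0.79 + 0.55| = √(0.79² + 0.55²) = 0.9626
|G(j0.79)| = 3.7 / (0.9142 × 0.9626) = 4.2047
20 log₁₀(4.2047) = 12.47 dB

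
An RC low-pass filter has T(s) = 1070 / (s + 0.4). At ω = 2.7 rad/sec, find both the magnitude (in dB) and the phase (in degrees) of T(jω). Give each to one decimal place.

|j2.7 + 0.4| = √(2.7² + 0.4²) = 2.729
|T(j2.7)| = 1070 / 2.729 = 392.02
20 log₁₀(392.02) = 51.87 dB
∠(j2.7 + 0.4) = arctan(2.7/0.4) = 81.57°
∠T(j2.7) = −81.57° = -81.57°

|T| = 51.9 dB, ∠T = -81.6°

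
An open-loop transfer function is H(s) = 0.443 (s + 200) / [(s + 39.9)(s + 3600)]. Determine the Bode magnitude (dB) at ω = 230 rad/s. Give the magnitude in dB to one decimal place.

|j230 + 200| = √(230² + 200²) = 304.8
|j230 + 39.9| = √(230² + 39.9²) = 233.4
|j230 + 3600| = √(230² + 3600²) = 3607
|H(j230)| = 0.443 × 304.8 / (233.4 × 3607) = 0.00016035
20 log₁₀(0.00016035) = -75.90 dB

-75.9 dB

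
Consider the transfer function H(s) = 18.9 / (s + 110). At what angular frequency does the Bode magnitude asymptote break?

The single real pole at s = −110 gives a corner at ω = 110 rad/s.

110 rad/s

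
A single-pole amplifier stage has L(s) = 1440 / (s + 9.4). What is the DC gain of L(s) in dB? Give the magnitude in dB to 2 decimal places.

43.70 dB

L(0) = 1440 / 9.4 = 153.19
20 log₁₀(153.19) = 43.705 dB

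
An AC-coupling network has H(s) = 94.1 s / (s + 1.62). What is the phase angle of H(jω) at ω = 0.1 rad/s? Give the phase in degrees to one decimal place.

86.5°

∠(j0.1) = 90.00°
∠(j0.1 + 1.62) = arctan(0.1/1.62) = 3.53°
∠H(j0.1) = 90.00° − 3.53° = 86.47°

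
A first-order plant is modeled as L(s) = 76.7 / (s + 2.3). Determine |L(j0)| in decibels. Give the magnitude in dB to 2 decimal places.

L(0) = 76.7 / 2.3 = 33.348
20 log₁₀(33.348) = 30.461 dB

30.46 dB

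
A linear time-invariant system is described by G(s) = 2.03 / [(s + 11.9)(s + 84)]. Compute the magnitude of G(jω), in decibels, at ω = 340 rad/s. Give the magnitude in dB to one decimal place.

-95.4 dB

|j340 + 11.9| = √(340² + 11.9²) = 340.2
|j340 + 84| = √(340² + 84²) = 350.2
|G(j340)| = 2.03 / (340.2 × 350.2) = 1.7038e-05
20 log₁₀(1.7038e-05) = -95.37 dB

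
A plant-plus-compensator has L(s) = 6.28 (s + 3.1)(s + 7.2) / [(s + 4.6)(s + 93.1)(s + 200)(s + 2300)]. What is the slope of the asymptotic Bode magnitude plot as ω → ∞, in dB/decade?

With 2 zeros and 4 poles, the high-frequency asymptotic slope is 20 × (2 − 4) = -40 dB/decade.

-40 dB/decade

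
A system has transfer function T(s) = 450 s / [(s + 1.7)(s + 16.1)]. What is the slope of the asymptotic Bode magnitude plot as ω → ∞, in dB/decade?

With 1 zero and 2 poles, the high-frequency asymptotic slope is 20 × (1 − 2) = -20 dB/decade.

-20 dB/decade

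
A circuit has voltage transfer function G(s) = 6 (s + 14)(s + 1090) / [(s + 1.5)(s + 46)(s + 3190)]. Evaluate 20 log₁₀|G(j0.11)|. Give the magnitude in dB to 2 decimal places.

-7.64 dB

|j0.11 + 14| = √(0.11² + 14²) = 14
|j0.11 + 1090| = √(0.11² + 1090²) = 1090
|j0.11 + 1.5| = √(0.11² + 1.5²) = 1.504
|j0.11 + 46| = √(0.11² + 46²) = 46
|j0.11 + 3190| = √(0.11² + 3190²) = 3190
|G(j0.11)| = 6 × 14 × 1090 / (1.504 × 46 × 3190) = 0.41487
20 log₁₀(0.41487) = -7.642 dB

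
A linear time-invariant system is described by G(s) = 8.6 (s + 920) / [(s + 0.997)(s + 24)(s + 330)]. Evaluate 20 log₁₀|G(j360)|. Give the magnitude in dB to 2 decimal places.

-77.46 dB

|j360 + 920| = √(360² + 920²) = 987.9
|j360 + 0.997| = √(360² + 0.997²) = 360
|j360 + 24| = √(360² + 24²) = 360.8
|j360 + 330| = √(360² + 330²) = 488.4
|G(j360)| = 8.6 × 987.9 / (360 × 360.8 × 488.4) = 0.00013394
20 log₁₀(0.00013394) = -77.462 dB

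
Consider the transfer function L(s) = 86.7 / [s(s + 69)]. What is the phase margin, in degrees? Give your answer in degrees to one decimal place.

Gain crossover: |L(jω)| = 1 at ω ≈ 1.26 rad/s.
∠L(j1.26) = −90° − arctan(1.26/69) ≈ -91.04°
PM = 180° + (-91.04°) = 88.96°

89.0°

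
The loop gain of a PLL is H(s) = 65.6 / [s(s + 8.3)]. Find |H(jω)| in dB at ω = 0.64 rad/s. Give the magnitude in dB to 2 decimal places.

21.81 dB

|j0.64 + 8.3| = √(0.64² + 8.3²) = 8.325
|j0.64| = 0.64
|H(j0.64)| = 65.6 / (8.325 × 0.64) = 12.313
20 log₁₀(12.313) = 21.807 dB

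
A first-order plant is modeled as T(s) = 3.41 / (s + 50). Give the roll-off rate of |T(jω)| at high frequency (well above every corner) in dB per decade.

With 0 zeros and 1 pole, the high-frequency asymptotic slope is 20 × (0 − 1) = -20 dB/decade.

-20 dB/decade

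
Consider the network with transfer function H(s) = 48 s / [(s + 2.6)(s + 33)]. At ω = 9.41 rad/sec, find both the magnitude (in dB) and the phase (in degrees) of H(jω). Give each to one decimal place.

|H| = 2.6 dB, ∠H = -0.5°

|j9.41| = 9.41
|j9.41 + 2.6| = √(9.41² + 2.6²) = 9.763
|j9.41 + 33| = √(9.41² + 33²) = 34.32
|H(j9.41)| = 48 × 9.41 / (9.763 × 34.32) = 1.3483
20 log₁₀(1.3483) = 2.60 dB
∠(j9.41) = 90.00°
∠(j9.41 + 2.6) = arctan(9.41/2.6) = 74.55°
∠(j9.41 + 33) = arctan(9.41/33) = 15.92°
∠H(j9.41) = 90.00° − (74.55° + 15.92°) = -0.47°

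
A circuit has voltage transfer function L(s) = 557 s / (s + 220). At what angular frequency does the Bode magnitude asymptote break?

The single real pole at s = −220 gives a corner at ω = 220 rad/s.

220 rad/s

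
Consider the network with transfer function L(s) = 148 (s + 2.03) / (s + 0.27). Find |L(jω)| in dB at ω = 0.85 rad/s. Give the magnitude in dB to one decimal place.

|j0.85 + 2.03| = √(0.85² + 2.03²) = 2.201
|j0.85 + 0.27| = √(0.85² + 0.27²) = 0.8919
|L(j0.85)| = 148 × 2.201 / 0.8919 = 365.21
20 log₁₀(365.21) = 51.25 dB

51.3 dB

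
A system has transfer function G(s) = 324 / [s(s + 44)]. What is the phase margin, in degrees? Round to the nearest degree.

Gain crossover: |G(jω)| = 1 at ω ≈ 7.27 rad/sec.
∠G(j7.27) = −90° − arctan(7.27/44) ≈ -99.38°
PM = 180° + (-99.38°) = 80.62°

81 deg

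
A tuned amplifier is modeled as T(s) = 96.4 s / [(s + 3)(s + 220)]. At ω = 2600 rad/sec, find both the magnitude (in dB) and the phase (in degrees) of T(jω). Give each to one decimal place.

|T| = -28.6 dB, ∠T = -85.1 deg

|j2600| = 2600
|j2600 + 3| = √(2600² + 3²) = 2600
|j2600 + 220| = √(2600² + 220²) = 2609
|T(j2600)| = 96.4 × 2600 / (2600 × 2609) = 0.036945
20 log₁₀(0.036945) = -28.65 dB
∠(j2600) = 90.00°
∠(j2600 + 3) = arctan(2600/3) = 89.93°
∠(j2600 + 220) = arctan(2600/220) = 85.16°
∠T(j2600) = 90.00° − (89.93° + 85.16°) = -85.10°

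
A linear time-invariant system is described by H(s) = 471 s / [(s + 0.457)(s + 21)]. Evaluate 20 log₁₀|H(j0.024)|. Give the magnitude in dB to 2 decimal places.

|j0.024| = 0.024
|j0.024 + 0.457| = √(0.024² + 0.457²) = 0.4576
|j0.024 + 21| = √(0.024² + 21²) = 21
|H(j0.024)| = 471 × 0.024 / (0.4576 × 21) = 1.1762
20 log₁₀(1.1762) = 1.410 dB

1.41 dB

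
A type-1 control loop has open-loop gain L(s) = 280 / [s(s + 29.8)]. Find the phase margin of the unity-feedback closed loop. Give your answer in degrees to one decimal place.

73.2°

Gain crossover: |L(jω)| = 1 at ω ≈ 9 rad s⁻¹.
∠L(j9) = −90° − arctan(9/29.8) ≈ -106.80°
PM = 180° + (-106.80°) = 73.20°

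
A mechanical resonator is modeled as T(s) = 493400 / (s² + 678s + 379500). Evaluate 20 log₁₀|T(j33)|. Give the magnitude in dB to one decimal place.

2.3 dB

|(j33)² + 678(j33) + 379500| = |3.7841e+05 + j22374| = 3.791e+05
|T(j33)| = 493400 / 3.791e+05 = 1.3016
20 log₁₀(1.3016) = 2.29 dB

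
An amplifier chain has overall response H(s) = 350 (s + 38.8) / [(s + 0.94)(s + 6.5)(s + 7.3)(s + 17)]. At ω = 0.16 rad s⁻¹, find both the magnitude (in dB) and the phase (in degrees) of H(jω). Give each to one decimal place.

|H| = 24.9 dB, ∠H = -12.6 deg

|j0.16 + 38.8| = √(0.16² + 38.8²) = 38.8
|j0.16 + 0.94| = √(0.16² + 0.94²) = 0.9535
|j0.16 + 6.5| = √(0.16² + 6.5²) = 6.502
|j0.16 + 7.3| = √(0.16² + 7.3²) = 7.302
|j0.16 + 17| = √(0.16² + 17²) = 17
|H(j0.16)| = 350 × 38.8 / (0.9535 × 6.502 × 7.302 × 17) = 17.645
20 log₁₀(17.645) = 24.93 dB
∠(j0.16 + 38.8) = arctan(0.16/38.8) = 0.24°
∠(j0.16 + 0.94) = arctan(0.16/0.94) = 9.66°
∠(j0.16 + 6.5) = arctan(0.16/6.5) = 1.41°
∠(j0.16 + 7.3) = arctan(0.16/7.3) = 1.26°
∠(j0.16 + 17) = arctan(0.16/17) = 0.54°
∠H(j0.16) = 0.24° − (9.66° + 1.41° + 1.26° + 0.54°) = -12.63°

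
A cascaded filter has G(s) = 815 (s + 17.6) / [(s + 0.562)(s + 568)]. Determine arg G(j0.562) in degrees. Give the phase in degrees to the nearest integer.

-43°

∠(j0.562 + 17.6) = arctan(0.562/17.6) = 1.83°
∠(j0.562 + 0.562) = arctan(0.562/0.562) = 45.00°
∠(j0.562 + 568) = arctan(0.562/568) = 0.06°
∠G(j0.562) = 1.83° − (45.00° + 0.06°) = -43.23°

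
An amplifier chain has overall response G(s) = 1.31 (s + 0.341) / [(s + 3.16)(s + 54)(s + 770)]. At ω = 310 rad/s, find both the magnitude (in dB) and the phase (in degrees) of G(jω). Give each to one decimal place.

|G| = -106.0 dB, ∠G = -101.5°

|j310 + 0.341| = √(310² + 0.341²) = 310
|j310 + 3.16| = √(310² + 3.16²) = 310
|j310 + 54| = √(310² + 54²) = 314.7
|j310 + 770| = √(310² + 770²) = 830.1
|G(j310)| = 1.31 × 310 / (310 × 314.7 × 830.1) = 5.0152e-06
20 log₁₀(5.0152e-06) = -105.99 dB
∠(j310 + 0.341) = arctan(310/0.341) = 89.94°
∠(j310 + 3.16) = arctan(310/3.16) = 89.42°
∠(j310 + 54) = arctan(310/54) = 80.12°
∠(j310 + 770) = arctan(310/770) = 21.93°
∠G(j310) = 89.94° − (89.42° + 80.12° + 21.93°) = -101.53°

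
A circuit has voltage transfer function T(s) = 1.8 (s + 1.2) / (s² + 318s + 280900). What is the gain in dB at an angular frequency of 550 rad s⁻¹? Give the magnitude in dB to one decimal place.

|j550 + 1.2| = √(550² + 1.2²) = 550
|(j550)² + 318(j550) + 280900| = |-21600 + j1.749e+05| = 1.762e+05
|T(j550)| = 1.8 × 550 / 1.762e+05 = 0.0056177
20 log₁₀(0.0056177) = -45.01 dB

-45.0 dB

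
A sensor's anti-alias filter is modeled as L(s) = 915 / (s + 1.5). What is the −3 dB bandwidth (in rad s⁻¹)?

1.5 rad s⁻¹

For a single-pole low-pass, the −3 dB point is at the pole: ω = 1.5 rad s⁻¹.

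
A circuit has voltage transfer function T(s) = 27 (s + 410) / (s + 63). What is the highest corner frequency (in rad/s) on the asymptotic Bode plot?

Break frequencies occur at each pole and zero magnitude: 63 rad/s, 410 rad/s.
The highest is 410 rad/s.

410 rad/s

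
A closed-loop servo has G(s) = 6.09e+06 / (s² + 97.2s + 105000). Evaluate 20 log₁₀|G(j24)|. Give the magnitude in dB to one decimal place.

35.3 dB

|(j24)² + 97.2(j24) + 105000| = |1.0442e+05 + j2332.8| = 1.045e+05
|G(j24)| = 6.09e+06 / 1.045e+05 = 58.305
20 log₁₀(58.305) = 35.31 dB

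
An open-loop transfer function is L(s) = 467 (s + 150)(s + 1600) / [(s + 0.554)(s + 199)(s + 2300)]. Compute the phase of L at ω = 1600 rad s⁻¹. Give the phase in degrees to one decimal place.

-78.1°

∠(j1600 + 150) = arctan(1600/150) = 84.64°
∠(j1600 + 1600) = arctan(1600/1600) = 45.00°
∠(j1600 + 0.554) = arctan(1600/0.554) = 89.98°
∠(j1600 + 199) = arctan(1600/199) = 82.91°
∠(j1600 + 2300) = arctan(1600/2300) = 34.82°
∠L(j1600) = 84.64° + 45.00° − (89.98° + 82.91° + 34.82°) = -78.07°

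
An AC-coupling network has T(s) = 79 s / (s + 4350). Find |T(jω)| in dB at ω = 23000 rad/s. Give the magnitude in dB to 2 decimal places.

37.80 dB

|j23000| = 2.3e+04
|j23000 + 4350| = √(23000² + 4350²) = 2.341e+04
|T(j23000)| = 79 × 2.3e+04 / 2.341e+04 = 77.624
20 log₁₀(77.624) = 37.800 dB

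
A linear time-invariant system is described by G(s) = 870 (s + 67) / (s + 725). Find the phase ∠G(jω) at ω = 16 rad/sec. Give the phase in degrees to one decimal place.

12.2 deg

∠(j16 + 67) = arctan(16/67) = 13.43°
∠(j16 + 725) = arctan(16/725) = 1.26°
∠G(j16) = 13.43° − 1.26° = 12.17°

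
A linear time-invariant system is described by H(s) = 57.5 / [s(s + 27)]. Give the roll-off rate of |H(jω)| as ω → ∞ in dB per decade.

With 0 zeros and 2 poles, the high-frequency asymptotic slope is 20 × (0 − 2) = -40 dB/decade.

-40 dB/decade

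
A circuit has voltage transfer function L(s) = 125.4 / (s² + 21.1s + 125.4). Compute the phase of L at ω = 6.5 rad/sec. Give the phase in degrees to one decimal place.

-58.8°

∠[(j6.5)² + 21.1(j6.5) + 125.4] = ∠[83.15 + j137.15] = 58.77°
∠L(j6.5) = −58.77° = -58.77°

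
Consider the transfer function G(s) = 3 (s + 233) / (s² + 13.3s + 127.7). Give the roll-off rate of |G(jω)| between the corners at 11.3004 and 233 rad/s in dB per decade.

In this band the factors already past their corner are: complex pole pair at ωₙ ≈ 11.3; net slope = -40 dB/decade.

-40 dB/decade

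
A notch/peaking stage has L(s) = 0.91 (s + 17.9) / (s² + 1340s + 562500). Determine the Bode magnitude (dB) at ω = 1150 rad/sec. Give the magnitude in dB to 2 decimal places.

-64.31 dB

|j1150 + 17.9| = √(1150² + 17.9²) = 1150
|(j1150)² + 1340(j1150) + 562500| = |-7.6e+05 + j1.541e+06| = 1.718e+06
|L(j1150)| = 0.91 × 1150 / 1.718e+06 = 0.00060913
20 log₁₀(0.00060913) = -64.306 dB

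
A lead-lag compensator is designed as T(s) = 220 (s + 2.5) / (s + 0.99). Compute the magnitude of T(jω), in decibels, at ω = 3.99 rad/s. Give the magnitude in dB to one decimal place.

48.0 dB

|j3.99 + 2.5| = √(3.99² + 2.5²) = 4.709
|j3.99 + 0.99| = √(3.99² + 0.99²) = 4.111
|T(j3.99)| = 220 × 4.709 / 4.111 = 251.98
20 log₁₀(251.98) = 48.03 dB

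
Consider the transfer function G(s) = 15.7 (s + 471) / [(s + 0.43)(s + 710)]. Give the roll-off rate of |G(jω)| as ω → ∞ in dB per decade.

With 1 zero and 2 poles, the high-frequency asymptotic slope is 20 × (1 − 2) = -20 dB/decade.

-20 dB/decade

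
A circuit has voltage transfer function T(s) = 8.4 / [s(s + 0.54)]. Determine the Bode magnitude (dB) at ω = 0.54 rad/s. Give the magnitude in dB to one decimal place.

|j0.54 + 0.54| = √(0.54² + 0.54²) = 0.7637
|j0.54| = 0.54
|T(j0.54)| = 8.4 / (0.7637 × 0.54) = 20.369
20 log₁₀(20.369) = 26.18 dB

26.2 dB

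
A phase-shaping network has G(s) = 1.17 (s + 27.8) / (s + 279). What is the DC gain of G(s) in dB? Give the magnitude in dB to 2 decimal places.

G(0) = 1.17 × 27.8 / 279 = 0.11658
20 log₁₀(0.11658) = -18.667 dB

-18.67 dB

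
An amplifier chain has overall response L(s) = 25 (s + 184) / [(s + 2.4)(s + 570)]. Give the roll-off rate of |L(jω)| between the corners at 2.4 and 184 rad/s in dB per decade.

In this band the factors already past their corner are: pole at 2.4; net slope = -20 dB/decade.

-20 dB/decade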